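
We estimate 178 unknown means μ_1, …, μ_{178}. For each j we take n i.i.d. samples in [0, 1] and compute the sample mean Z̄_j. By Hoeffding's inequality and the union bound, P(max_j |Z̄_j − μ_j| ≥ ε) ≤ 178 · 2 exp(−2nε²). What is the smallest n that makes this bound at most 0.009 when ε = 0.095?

Need 2·178·exp(−2nε²) ≤ 0.009, i.e. exp(−2nε²) ≤ 0.009/356.
So 2nε² ≥ ln(356/0.009) = 10.585461.
Hence n ≥ 10.585461/(2·0.095²) = 586.452.
The smallest integer n is 587.

587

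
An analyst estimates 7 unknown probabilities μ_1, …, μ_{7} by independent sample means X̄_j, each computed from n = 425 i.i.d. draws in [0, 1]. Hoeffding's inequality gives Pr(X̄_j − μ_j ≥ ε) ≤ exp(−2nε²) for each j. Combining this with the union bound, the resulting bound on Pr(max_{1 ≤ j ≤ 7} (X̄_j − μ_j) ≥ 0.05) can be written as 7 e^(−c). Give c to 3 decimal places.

Union bound over the 7 events: Pr(max_{1 ≤ j ≤ 7} (X̄_j − μ_j) ≥ 0.05) ≤ 7·exp(−2nε²) = 7 exp(−2·425·0.05²).
So c = 2·425·0.05² = 2.1250.

2.125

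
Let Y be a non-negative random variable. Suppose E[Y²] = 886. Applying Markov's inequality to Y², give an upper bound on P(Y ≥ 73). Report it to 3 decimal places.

0.166

Since Y ≥ 0, the event {Y ≥ 73} is the same as {Y² ≥ 5329}.
Markov's inequality applied to Y² gives P(Y² ≥ 5329) ≤ E[Y²]/5329 = 886/5329 = 0.1663.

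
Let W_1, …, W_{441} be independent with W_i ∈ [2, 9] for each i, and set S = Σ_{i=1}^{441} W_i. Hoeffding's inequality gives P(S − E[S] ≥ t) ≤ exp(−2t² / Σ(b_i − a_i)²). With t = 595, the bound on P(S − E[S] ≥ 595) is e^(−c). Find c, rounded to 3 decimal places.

Σ(b_i − a_i)² = 441·(7)² = 21609.
c = 2t²/21609 = 2·595²/21609 = 32.7664.

32.766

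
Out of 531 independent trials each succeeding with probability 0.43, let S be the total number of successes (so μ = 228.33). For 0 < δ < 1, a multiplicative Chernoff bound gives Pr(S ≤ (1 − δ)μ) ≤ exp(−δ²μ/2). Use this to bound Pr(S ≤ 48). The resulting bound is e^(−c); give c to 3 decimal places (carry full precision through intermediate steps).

71.210

Write 48 = (1 − δ)μ, so δ = 1 − 48/228.33 = 0.789778…
Then the exponent is δ²μ/2 = (μ − 48)²/(2μ) = 71.210329.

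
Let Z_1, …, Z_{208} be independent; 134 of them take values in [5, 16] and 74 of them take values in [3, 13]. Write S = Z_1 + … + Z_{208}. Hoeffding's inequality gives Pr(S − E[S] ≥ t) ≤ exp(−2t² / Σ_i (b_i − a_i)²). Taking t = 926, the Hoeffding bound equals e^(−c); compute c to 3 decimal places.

Σ(b_i − a_i)² = 134·11² + 74·10² = 23614.
c = 2t² / 23614 = 2·926² / 23614 = 72.6244.

72.624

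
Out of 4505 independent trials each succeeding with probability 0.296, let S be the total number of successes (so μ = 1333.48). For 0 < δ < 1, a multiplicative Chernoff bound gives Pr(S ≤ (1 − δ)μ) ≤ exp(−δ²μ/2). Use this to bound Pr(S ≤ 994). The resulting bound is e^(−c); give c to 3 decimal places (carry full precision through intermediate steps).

43.213

Write 994 = (1 − δ)μ, so δ = 1 − 994/1333.48 = 0.254582…
Then the exponent is δ²μ/2 = (μ − 994)²/(2μ) = 43.212748.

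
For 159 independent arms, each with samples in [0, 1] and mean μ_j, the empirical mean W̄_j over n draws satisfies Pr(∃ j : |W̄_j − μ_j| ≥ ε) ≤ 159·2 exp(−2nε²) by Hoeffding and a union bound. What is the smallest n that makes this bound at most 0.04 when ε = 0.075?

Need 2·159·exp(−2nε²) ≤ 0.04, i.e. exp(−2nε²) ≤ 0.04/318.
So 2nε² ≥ ln(318/0.04) = 8.980927.
Hence n ≥ 8.980927/(2·0.075²) = 798.305.
The smallest integer n is 799.

799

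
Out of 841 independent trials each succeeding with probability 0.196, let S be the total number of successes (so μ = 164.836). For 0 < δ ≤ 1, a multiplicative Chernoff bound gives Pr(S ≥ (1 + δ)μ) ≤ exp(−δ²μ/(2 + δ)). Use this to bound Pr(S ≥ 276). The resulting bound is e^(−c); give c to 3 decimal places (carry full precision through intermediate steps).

28.032

Write 276 = (1 + δ)μ, so δ = 276/164.836 − 1 = 0.6743915…
Then the exponent is δ²μ/(2 + δ) = (276 − μ)² / (μ·(2 + δ)) = 28.031819.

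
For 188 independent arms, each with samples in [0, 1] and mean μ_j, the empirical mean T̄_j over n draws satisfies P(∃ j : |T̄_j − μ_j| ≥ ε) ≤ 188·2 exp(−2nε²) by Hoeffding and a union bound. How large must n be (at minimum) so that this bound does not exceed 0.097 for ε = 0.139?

Need 2·188·exp(−2nε²) ≤ 0.097, i.e. exp(−2nε²) ≤ 0.097/376.
So 2nε² ≥ ln(376/0.097) = 8.262633.
Hence n ≥ 8.262633/(2·0.139²) = 213.825.
The smallest integer n is 214.

214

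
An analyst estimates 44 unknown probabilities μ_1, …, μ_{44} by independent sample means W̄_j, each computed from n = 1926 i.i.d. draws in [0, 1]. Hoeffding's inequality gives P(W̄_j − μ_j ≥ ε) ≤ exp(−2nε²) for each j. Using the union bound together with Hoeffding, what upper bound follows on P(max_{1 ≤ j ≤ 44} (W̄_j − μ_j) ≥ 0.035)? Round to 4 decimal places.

Per-experiment Hoeffding bound: exp(−2·1926·0.035²) = exp(−4.71870) = 0.0089268.
Union bound over 44 events: 44·0.0089268 = 0.39278.

0.3928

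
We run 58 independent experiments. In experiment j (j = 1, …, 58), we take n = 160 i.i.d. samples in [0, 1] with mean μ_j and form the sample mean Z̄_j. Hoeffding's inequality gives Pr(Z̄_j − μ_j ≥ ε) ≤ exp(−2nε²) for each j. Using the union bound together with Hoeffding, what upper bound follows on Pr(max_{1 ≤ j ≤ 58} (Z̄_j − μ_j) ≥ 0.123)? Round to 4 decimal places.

0.4580

Per-experiment Hoeffding bound: exp(−2·160·0.123²) = exp(−4.84128) = 0.0078969.
Union bound over 58 events: 58·0.0078969 = 0.45802.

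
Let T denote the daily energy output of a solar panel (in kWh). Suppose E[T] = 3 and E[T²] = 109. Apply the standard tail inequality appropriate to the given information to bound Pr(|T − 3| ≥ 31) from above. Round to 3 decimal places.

The first two moments determine the variance, so Chebyshev's inequality is the sharpest standard bound available.
Var(T) = E[T²] − (E[T])² = 109 − 9 = 100.
Chebyshev's inequality: Pr(|T − μ| ≥ t) ≤ Var(T)/t² = 100/961 = 0.1041.

0.104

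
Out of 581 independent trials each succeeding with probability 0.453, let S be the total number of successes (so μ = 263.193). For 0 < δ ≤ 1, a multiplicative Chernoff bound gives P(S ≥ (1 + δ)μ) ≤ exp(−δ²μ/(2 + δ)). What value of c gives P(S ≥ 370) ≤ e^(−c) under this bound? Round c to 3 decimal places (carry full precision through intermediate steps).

18.016

Write 370 = (1 + δ)μ, so δ = 370/263.193 − 1 = 0.4058125…
Then the exponent is δ²μ/(2 + δ) = (370 − μ)² / (μ·(2 + δ)) = 18.016206.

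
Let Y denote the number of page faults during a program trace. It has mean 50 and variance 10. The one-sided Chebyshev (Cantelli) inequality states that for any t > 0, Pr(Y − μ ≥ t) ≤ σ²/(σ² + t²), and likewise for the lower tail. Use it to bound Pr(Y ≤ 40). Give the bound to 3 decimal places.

0.091

Here σ² = 10 and t = 10, so σ² + t² = 110.
Cantelli's bound: 10/110 = 0.0909.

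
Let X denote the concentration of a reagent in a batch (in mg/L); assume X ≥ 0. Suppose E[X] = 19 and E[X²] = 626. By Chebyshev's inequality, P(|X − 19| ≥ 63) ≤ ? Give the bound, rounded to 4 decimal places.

Var(X) = E[X²] − (E[X])² = 626 − 361 = 265.
Chebyshev's inequality: P(|X − μ| ≥ t) ≤ Var(X)/t² = 265/3969 = 0.0668.

0.0668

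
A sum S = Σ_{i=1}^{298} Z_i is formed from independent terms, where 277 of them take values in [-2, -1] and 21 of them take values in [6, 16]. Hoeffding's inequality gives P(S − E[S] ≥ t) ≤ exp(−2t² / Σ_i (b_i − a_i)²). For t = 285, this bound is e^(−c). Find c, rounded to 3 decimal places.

Σ(b_i − a_i)² = 277·1² + 21·10² = 2377.
c = 2t² / 2377 = 2·285² / 2377 = 68.3424.

68.342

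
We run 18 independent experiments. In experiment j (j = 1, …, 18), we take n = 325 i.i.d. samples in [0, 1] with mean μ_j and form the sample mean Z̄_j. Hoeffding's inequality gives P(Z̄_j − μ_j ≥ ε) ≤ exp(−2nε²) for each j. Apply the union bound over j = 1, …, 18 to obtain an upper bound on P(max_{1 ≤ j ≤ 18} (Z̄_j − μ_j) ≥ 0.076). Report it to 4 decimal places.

Per-experiment Hoeffding bound: exp(−2·325·0.076²) = exp(−3.75440) = 0.023414.
Union bound over 18 events: 18·0.023414 = 0.42146.

0.4215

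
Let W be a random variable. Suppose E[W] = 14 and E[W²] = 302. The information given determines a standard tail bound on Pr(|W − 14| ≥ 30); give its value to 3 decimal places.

The first two moments determine the variance, so Chebyshev's inequality is the sharpest standard bound available.
Var(W) = E[W²] − (E[W])² = 302 − 196 = 106.
Chebyshev's inequality: Pr(|W − μ| ≥ t) ≤ Var(W)/t² = 106/900 = 0.1178.

0.118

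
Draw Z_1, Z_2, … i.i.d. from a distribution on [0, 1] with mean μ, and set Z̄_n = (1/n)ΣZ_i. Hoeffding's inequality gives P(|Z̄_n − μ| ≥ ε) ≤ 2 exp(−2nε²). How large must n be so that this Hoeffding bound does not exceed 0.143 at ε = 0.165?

Require 2·exp(−2nε²) ≤ 0.143, i.e. 2nε² ≥ ln(2/0.143) = 2.638058.
So n ≥ 2.638058 / (2·0.165²) = 48.449.
The smallest integer n is 49.

49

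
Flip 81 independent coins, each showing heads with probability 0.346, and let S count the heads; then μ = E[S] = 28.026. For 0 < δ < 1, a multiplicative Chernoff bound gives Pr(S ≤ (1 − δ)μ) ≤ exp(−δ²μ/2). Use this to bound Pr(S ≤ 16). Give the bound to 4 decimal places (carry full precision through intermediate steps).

0.0758

Write 16 = (1 − δ)μ, so δ = 1 − 16/28.026 = 0.4291015…
Then the exponent is δ²μ/2 = (μ − 16)²/(2μ) = 2.580188.
Bound = exp(−2.580188) = 0.07576.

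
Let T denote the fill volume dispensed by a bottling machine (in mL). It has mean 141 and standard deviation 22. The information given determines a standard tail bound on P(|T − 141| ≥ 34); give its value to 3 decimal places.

0.419

Mean and variance are known, so Chebyshev's inequality applies.
Chebyshev: P(|T − μ| ≥ t) ≤ Var(T)/t².
Var(T) = σ² = 22² = 484.
Bound = 484 / 1156 = 0.4187.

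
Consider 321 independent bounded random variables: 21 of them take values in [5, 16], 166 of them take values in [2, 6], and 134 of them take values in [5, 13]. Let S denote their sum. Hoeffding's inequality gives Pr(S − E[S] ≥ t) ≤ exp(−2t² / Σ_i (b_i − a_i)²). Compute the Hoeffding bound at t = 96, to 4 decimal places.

0.2623

Σ(b_i − a_i)² = 21·11² + 166·4² + 134·8² = 13773.
Exponent = 2·96² / 13773 = 1.33827.
Bound = exp(−1.33827) = 0.26230.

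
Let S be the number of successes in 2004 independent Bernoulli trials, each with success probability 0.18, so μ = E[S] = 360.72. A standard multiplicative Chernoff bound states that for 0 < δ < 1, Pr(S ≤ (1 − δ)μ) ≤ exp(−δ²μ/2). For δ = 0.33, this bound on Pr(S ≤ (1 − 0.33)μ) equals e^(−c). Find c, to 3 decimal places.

19.641

c = δ²μ/2 = 0.33²·360.72/2 = 19.6412.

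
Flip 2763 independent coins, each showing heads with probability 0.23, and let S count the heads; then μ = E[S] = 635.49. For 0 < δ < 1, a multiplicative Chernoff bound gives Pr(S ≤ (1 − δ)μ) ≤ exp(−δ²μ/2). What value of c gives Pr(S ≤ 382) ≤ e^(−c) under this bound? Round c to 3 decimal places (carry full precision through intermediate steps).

Write 382 = (1 − δ)μ, so δ = 1 − 382/635.49 = 0.398889…
Then the exponent is δ²μ/2 = (μ − 382)²/(2μ) = 50.557192.

50.557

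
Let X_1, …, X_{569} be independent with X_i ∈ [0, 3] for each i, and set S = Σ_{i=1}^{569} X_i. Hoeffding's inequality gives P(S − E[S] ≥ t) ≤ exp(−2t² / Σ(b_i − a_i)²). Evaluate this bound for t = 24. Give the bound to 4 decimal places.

Σ(b_i − a_i)² = 569·(3)² = 5121.
Exponent = 2·24²/5121 = 0.2250.
Bound = exp(−0.2250) = 0.79855.

0.7986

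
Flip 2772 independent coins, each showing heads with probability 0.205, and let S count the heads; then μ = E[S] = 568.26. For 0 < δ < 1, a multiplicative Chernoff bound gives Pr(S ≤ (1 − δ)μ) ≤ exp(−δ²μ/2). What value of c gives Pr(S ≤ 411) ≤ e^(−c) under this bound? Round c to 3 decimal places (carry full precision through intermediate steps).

Write 411 = (1 − δ)μ, so δ = 1 − 411/568.26 = 0.2767395…
Then the exponent is δ²μ/2 = (μ − 411)²/(2μ) = 21.760029.

21.760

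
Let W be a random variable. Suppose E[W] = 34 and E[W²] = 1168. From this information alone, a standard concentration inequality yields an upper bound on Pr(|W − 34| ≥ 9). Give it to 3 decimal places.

The first two moments determine the variance, so Chebyshev's inequality is the sharpest standard bound available.
Var(W) = E[W²] − (E[W])² = 1168 − 1156 = 12.
Chebyshev's inequality: Pr(|W − μ| ≥ t) ≤ Var(W)/t² = 12/81 = 0.1481.

0.148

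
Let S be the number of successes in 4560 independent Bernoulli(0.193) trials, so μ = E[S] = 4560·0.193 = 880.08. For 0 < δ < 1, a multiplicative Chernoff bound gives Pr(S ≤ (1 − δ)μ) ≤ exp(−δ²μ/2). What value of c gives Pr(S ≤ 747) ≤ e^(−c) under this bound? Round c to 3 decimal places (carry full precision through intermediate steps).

10.062

Write 747 = (1 − δ)μ, so δ = 1 − 747/880.08 = 0.1512135…
Then the exponent is δ²μ/2 = (μ − 747)²/(2μ) = 10.061748.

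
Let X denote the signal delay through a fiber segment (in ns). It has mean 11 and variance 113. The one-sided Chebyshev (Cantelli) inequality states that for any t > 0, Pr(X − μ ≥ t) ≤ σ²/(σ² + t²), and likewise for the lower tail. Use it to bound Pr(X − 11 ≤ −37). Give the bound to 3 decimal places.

Here σ² = 113 and t = 37, so σ² + t² = 1482.
Cantelli's bound: 113/1482 = 0.0762.

0.076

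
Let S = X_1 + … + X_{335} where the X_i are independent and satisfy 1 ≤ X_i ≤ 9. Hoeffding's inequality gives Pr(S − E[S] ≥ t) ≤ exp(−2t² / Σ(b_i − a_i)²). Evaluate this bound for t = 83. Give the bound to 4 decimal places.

0.5259

Σ(b_i − a_i)² = 335·(8)² = 21440.
Exponent = 2·83²/21440 = 0.6426.
Bound = exp(−0.6426) = 0.52591.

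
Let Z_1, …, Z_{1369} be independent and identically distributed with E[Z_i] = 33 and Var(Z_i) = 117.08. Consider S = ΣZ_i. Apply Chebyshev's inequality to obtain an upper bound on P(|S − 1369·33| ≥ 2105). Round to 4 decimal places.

0.0362

Var(S) = n·Var(Z_i) = 1369·117.08 = 160282.52.
Chebyshev: P(|S − 1369·33| ≥ 2105) ≤ Var(S)/2105² = 160282.52/4431025 = 0.0362.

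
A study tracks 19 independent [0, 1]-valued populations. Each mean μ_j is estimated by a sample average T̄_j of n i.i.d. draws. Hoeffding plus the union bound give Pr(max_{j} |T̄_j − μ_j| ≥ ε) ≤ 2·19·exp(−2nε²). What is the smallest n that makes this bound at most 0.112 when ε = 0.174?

Need 2·19·exp(−2nε²) ≤ 0.112, i.e. exp(−2nε²) ≤ 0.112/38.
So 2nε² ≥ ln(38/0.112) = 5.826843.
Hence n ≥ 5.826843/(2·0.174²) = 96.229.
The smallest integer n is 97.

97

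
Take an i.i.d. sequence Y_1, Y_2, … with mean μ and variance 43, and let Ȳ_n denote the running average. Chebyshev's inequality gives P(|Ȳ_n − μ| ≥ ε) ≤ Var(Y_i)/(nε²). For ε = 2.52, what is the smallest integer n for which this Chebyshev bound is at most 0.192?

36

Require 43/(n·2.52²) ≤ 0.192, i.e. n ≥ 43/(0.192·2.52²) = 35.267.
The smallest integer n is 36.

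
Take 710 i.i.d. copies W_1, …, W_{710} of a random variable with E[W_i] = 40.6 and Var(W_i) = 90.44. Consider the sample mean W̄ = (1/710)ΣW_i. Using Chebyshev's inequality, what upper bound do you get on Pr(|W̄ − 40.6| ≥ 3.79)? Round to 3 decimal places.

Var(W̄) = Var(W_i)/n = 90.44/710 = 0.12738.
Chebyshev: Pr(|W̄ − 40.6| ≥ 3.79) ≤ Var(W̄)/(3.79)² = 90.44/(710·3.79²) = 0.0089.

0.009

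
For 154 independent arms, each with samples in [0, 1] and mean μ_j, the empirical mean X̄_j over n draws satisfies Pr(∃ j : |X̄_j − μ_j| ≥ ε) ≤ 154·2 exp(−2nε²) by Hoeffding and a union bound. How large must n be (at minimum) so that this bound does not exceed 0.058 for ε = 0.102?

413

Need 2·154·exp(−2nε²) ≤ 0.058, i.e. exp(−2nε²) ≤ 0.058/308.
So 2nε² ≥ ln(308/0.058) = 8.577412.
Hence n ≥ 8.577412/(2·0.102²) = 412.217.
The smallest integer n is 413.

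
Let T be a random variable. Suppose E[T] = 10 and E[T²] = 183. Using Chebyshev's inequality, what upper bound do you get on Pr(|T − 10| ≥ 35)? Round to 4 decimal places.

0.0678

Var(T) = E[T²] − (E[T])² = 183 − 100 = 83.
Chebyshev's inequality: Pr(|T − μ| ≥ t) ≤ Var(T)/t² = 83/1225 = 0.0678.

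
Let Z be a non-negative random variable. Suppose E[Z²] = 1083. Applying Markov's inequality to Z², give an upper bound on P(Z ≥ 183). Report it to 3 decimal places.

Since Z ≥ 0, the event {Z ≥ 183} is the same as {Z² ≥ 33489}.
Markov's inequality applied to Z² gives P(Z² ≥ 33489) ≤ E[Z²]/33489 = 1083/33489 = 0.0323.

0.032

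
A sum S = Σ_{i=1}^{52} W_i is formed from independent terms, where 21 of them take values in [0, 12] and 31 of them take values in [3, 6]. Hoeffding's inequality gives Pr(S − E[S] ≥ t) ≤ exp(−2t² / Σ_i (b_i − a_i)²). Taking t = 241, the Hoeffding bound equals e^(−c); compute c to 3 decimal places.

35.169

Σ(b_i − a_i)² = 21·12² + 31·3² = 3303.
c = 2t² / 3303 = 2·241² / 3303 = 35.1686.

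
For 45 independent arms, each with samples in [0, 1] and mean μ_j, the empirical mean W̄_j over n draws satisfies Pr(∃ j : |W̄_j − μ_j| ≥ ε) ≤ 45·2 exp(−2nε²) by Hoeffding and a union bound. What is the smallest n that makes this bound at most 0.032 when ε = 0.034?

3436

Need 2·45·exp(−2nε²) ≤ 0.032, i.e. exp(−2nε²) ≤ 0.032/90.
So 2nε² ≥ ln(90/0.032) = 7.941829.
Hence n ≥ 7.941829/(2·0.034²) = 3435.047.
The smallest integer n is 3436.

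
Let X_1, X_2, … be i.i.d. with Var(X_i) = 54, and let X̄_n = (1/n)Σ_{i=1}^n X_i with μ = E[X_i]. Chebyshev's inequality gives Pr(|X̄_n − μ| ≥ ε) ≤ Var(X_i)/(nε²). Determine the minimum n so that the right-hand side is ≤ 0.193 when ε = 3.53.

23

Require 54/(n·3.53²) ≤ 0.193, i.e. n ≥ 54/(0.193·3.53²) = 22.454.
The smallest integer n is 23.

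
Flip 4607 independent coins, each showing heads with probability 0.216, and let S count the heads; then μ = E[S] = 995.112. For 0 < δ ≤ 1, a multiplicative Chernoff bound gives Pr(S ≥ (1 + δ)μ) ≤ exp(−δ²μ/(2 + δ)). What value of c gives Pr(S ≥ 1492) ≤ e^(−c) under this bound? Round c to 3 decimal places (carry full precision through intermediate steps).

99.271

Write 1492 = (1 + δ)μ, so δ = 1492/995.112 − 1 = 0.4993287…
Then the exponent is δ²μ/(2 + δ) = (1492 − μ)² / (μ·(2 + δ)) = 99.270835.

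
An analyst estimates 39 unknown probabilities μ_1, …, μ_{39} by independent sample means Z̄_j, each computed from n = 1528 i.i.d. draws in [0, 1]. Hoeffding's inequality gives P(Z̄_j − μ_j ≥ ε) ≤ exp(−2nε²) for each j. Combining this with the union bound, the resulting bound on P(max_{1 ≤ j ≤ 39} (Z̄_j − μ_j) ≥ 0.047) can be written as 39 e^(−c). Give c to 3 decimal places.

Union bound over the 39 events: P(max_{1 ≤ j ≤ 39} (Z̄_j − μ_j) ≥ 0.047) ≤ 39·exp(−2nε²) = 39 exp(−2·1528·0.047²).
So c = 2·1528·0.047² = 6.7507.

6.751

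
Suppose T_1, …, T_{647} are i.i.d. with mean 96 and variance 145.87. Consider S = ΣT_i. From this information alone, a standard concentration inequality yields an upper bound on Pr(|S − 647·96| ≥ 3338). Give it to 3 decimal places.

With mean and variance of each term known, Chebyshev's inequality bounds the deviation of the sum (or sample mean).
Var(S) = n·Var(T_i) = 647·145.87 = 94377.89.
Chebyshev: Pr(|S − 647·96| ≥ 3338) ≤ Var(S)/3338² = 94377.89/11142244 = 0.0085.

0.008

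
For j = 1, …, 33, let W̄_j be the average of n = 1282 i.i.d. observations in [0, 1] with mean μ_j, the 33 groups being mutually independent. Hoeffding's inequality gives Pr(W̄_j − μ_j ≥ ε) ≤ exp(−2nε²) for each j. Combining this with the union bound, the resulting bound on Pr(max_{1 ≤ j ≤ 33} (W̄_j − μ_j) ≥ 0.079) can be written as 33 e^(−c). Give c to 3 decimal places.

16.002

Union bound over the 33 events: Pr(max_{1 ≤ j ≤ 33} (W̄_j − μ_j) ≥ 0.079) ≤ 33·exp(−2nε²) = 33 exp(−2·1282·0.079²).
So c = 2·1282·0.079² = 16.0019.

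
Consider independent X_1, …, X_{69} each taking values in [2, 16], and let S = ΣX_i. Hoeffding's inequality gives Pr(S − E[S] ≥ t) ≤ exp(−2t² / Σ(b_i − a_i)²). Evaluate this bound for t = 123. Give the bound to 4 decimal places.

0.1067

Σ(b_i − a_i)² = 69·(14)² = 13524.
Exponent = 2·123²/13524 = 2.2374.
Bound = exp(−2.2374) = 0.10674.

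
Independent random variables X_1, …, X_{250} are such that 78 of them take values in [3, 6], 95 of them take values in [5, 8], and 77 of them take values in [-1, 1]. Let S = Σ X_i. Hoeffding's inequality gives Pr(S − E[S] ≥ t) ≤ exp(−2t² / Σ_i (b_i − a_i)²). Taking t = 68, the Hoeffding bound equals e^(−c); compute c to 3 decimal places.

Σ(b_i − a_i)² = 78·3² + 95·3² + 77·2² = 1865.
c = 2t² / 1865 = 2·68² / 1865 = 4.9587.

4.959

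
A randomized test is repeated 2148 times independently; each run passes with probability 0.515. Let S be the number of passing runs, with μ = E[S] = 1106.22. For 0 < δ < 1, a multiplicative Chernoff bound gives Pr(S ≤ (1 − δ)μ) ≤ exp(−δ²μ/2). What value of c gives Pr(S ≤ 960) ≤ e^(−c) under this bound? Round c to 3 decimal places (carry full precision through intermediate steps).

9.664

Write 960 = (1 − δ)μ, so δ = 1 − 960/1106.22 = 0.1321799…
Then the exponent is δ²μ/2 = (μ − 960)²/(2μ) = 9.663669.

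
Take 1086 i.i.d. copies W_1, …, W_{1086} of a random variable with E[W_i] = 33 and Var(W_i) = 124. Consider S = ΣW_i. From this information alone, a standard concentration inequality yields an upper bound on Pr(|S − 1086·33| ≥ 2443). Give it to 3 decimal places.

With mean and variance of each term known, Chebyshev's inequality bounds the deviation of the sum (or sample mean).
Var(S) = n·Var(W_i) = 1086·124 = 134664.
Chebyshev: Pr(|S − 1086·33| ≥ 2443) ≤ Var(S)/2443² = 134664/5968249 = 0.0226.

0.023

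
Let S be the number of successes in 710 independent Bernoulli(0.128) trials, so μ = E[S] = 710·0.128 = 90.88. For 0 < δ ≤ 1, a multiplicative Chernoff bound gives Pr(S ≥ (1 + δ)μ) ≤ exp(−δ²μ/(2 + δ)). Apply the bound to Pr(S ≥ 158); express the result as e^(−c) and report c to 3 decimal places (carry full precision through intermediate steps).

Write 158 = (1 + δ)μ, so δ = 158/90.88 − 1 = 0.7385563…
Then the exponent is δ²μ/(2 + δ) = (158 − μ)² / (μ·(2 + δ)) = 18.101472.

18.101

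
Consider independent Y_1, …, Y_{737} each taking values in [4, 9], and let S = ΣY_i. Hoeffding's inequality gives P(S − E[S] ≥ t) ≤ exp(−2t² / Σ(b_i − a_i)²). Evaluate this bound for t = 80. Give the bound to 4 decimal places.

Σ(b_i − a_i)² = 737·(5)² = 18425.
Exponent = 2·80²/18425 = 0.6947.
Bound = exp(−0.6947) = 0.49922.

0.4992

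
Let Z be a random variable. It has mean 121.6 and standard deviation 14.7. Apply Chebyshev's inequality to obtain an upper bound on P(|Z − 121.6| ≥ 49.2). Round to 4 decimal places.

Chebyshev: P(|Z − μ| ≥ t) ≤ Var(Z)/t².
Var(Z) = σ² = 14.7² = 216.09.
Bound = 216.09 / 2420.64 = 0.0893.

0.0893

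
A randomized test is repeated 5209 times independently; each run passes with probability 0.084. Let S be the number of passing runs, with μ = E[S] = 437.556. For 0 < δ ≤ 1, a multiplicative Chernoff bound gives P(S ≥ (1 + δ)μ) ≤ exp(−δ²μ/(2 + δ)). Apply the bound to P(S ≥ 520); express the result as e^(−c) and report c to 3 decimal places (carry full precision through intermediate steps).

Write 520 = (1 + δ)μ, so δ = 520/437.556 − 1 = 0.1884193…
Then the exponent is δ²μ/(2 + δ) = (520 − μ)² / (μ·(2 + δ)) = 7.098293.

7.098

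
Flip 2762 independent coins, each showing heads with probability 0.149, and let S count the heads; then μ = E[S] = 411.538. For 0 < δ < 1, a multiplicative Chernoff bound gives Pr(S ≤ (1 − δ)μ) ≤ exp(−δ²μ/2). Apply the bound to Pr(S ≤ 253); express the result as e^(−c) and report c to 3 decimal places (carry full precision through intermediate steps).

Write 253 = (1 − δ)μ, so δ = 1 − 253/411.538 = 0.385233…
Then the exponent is δ²μ/2 = (μ − 253)²/(2μ) = 30.537031.

30.537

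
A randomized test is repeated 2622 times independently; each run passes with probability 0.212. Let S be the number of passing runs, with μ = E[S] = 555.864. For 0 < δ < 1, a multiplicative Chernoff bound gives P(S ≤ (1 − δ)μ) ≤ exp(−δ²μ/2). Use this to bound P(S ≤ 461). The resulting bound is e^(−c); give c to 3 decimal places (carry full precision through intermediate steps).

Write 461 = (1 − δ)μ, so δ = 1 − 461/555.864 = 0.1706604…
Then the exponent is δ²μ/2 = (μ − 461)²/(2μ) = 8.094766.

8.095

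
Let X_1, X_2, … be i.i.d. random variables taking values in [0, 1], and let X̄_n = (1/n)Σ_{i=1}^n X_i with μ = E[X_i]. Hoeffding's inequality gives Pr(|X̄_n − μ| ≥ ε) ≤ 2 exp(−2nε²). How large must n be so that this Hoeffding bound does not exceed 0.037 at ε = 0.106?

Require 2·exp(−2nε²) ≤ 0.037, i.e. 2nε² ≥ ln(2/0.037) = 3.989985.
So n ≥ 3.989985 / (2·0.106²) = 177.554.
The smallest integer n is 178.

178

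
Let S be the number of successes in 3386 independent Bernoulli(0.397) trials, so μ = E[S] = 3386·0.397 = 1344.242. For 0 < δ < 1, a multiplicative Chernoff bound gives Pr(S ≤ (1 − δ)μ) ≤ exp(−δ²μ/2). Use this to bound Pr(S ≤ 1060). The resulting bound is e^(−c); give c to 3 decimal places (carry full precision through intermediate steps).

30.052

Write 1060 = (1 − δ)μ, so δ = 1 − 1060/1344.242 = 0.2114515…
Then the exponent is δ²μ/2 = (μ − 1060)²/(2μ) = 30.051700.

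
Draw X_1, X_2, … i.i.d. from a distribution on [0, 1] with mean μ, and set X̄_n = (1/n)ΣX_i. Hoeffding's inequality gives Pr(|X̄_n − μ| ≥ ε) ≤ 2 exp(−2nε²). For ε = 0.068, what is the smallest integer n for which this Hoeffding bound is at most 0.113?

Require 2·exp(−2nε²) ≤ 0.113, i.e. 2nε² ≥ ln(2/0.113) = 2.873515.
So n ≥ 2.873515 / (2·0.068²) = 310.717.
The smallest integer n is 311.

311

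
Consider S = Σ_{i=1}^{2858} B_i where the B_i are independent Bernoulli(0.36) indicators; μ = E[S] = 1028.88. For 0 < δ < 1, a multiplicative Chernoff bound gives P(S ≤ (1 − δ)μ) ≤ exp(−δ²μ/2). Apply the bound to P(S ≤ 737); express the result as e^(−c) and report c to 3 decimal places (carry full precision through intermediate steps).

41.401

Write 737 = (1 − δ)μ, so δ = 1 − 737/1028.88 = 0.2836871…
Then the exponent is δ²μ/2 = (μ − 737)²/(2μ) = 41.401298.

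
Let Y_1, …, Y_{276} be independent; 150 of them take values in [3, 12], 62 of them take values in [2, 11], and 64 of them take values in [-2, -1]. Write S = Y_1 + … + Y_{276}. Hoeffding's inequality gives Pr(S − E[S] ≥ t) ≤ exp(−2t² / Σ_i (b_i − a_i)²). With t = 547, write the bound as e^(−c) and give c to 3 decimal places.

Σ(b_i − a_i)² = 150·9² + 62·9² + 64·1² = 17236.
c = 2t² / 17236 = 2·547² / 17236 = 34.7191.

34.719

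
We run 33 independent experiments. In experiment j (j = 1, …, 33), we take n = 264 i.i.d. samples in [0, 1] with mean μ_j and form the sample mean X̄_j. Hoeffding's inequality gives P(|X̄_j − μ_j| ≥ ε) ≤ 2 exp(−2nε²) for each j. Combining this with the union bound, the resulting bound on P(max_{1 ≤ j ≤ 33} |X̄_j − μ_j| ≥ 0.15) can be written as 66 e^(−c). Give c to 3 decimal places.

11.880

Union bound over the 33 events: P(max_{1 ≤ j ≤ 33} |X̄_j − μ_j| ≥ 0.15) ≤ 33·2·exp(−2nε²) = 66 exp(−2·264·0.15²).
So c = 2·264·0.15² = 11.8800.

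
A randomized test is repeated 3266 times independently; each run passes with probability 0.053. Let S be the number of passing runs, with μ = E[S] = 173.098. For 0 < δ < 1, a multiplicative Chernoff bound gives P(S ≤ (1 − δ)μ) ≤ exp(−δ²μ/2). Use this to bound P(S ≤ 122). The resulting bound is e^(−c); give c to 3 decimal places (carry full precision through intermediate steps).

Write 122 = (1 − δ)μ, so δ = 1 − 122/173.098 = 0.2951969…
Then the exponent is δ²μ/2 = (μ − 122)²/(2μ) = 7.541987.

7.542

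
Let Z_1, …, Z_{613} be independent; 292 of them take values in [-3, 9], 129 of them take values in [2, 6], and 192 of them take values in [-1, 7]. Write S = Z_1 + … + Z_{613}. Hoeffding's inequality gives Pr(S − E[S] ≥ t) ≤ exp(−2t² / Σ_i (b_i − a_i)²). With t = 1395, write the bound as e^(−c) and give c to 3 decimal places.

Σ(b_i − a_i)² = 292·12² + 129·4² + 192·8² = 56400.
c = 2t² / 56400 = 2·1395² / 56400 = 69.0080.

69.008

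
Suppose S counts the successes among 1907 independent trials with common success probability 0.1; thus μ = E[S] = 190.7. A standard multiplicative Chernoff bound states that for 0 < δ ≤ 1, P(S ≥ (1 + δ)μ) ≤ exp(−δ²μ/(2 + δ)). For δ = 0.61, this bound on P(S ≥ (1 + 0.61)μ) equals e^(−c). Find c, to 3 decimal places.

27.188

c = δ²μ/(2 + δ) = 0.61²·190.7/(2 + 0.61) = 27.1875.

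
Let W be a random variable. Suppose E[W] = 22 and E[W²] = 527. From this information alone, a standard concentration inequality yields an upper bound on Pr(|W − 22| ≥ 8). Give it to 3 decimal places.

The first two moments determine the variance, so Chebyshev's inequality is the sharpest standard bound available.
Var(W) = E[W²] − (E[W])² = 527 − 484 = 43.
Chebyshev's inequality: Pr(|W − μ| ≥ t) ≤ Var(W)/t² = 43/64 = 0.6719.

0.672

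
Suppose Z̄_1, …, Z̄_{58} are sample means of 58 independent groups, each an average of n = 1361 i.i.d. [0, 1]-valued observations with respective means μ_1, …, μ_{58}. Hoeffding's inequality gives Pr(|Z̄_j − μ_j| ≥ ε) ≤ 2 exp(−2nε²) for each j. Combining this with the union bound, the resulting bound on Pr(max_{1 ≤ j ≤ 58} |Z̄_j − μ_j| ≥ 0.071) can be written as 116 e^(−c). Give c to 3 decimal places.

Union bound over the 58 events: Pr(max_{1 ≤ j ≤ 58} |Z̄_j − μ_j| ≥ 0.071) ≤ 58·2·exp(−2nε²) = 116 exp(−2·1361·0.071²).
So c = 2·1361·0.071² = 13.7216.

13.722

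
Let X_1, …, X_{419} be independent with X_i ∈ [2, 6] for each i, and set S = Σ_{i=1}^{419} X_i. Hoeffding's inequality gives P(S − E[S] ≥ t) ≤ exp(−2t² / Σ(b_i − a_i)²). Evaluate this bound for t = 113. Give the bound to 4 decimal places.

0.0222

Σ(b_i − a_i)² = 419·(4)² = 6704.
Exponent = 2·113²/6704 = 3.8094.
Bound = exp(−3.8094) = 0.02216.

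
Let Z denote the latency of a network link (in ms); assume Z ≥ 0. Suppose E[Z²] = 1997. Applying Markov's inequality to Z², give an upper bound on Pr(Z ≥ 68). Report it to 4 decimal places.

0.4319

Since Z ≥ 0, the event {Z ≥ 68} is the same as {Z² ≥ 4624}.
Markov's inequality applied to Z² gives Pr(Z² ≥ 4624) ≤ E[Z²]/4624 = 1997/4624 = 0.4319.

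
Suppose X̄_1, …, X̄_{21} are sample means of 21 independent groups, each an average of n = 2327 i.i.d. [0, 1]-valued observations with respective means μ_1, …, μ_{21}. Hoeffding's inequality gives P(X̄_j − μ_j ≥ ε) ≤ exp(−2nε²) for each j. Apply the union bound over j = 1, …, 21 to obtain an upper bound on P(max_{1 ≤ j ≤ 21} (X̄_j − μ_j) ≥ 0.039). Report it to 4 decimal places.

Per-experiment Hoeffding bound: exp(−2·2327·0.039²) = exp(−7.07873) = 0.00084284.
Union bound over 21 events: 21·0.00084284 = 0.01770.

0.0177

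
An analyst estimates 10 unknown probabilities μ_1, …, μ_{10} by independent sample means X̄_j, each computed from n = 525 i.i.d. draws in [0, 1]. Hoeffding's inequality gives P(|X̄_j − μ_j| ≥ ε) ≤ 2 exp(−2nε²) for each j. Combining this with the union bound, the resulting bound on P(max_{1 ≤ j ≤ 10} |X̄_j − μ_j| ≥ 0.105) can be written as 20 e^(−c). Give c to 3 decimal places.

11.576

Union bound over the 10 events: P(max_{1 ≤ j ≤ 10} |X̄_j − μ_j| ≥ 0.105) ≤ 10·2·exp(−2nε²) = 20 exp(−2·525·0.105²).
So c = 2·525·0.105² = 11.5762.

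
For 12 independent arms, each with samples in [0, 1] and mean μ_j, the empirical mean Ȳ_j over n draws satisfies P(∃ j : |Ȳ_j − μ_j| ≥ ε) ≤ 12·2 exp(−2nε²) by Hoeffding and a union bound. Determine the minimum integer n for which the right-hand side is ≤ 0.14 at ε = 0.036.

1985

Need 2·12·exp(−2nε²) ≤ 0.14, i.e. exp(−2nε²) ≤ 0.14/24.
So 2nε² ≥ ln(24/0.14) = 5.144167.
Hence n ≥ 5.144167/(2·0.036²) = 1984.632.
The smallest integer n is 1985.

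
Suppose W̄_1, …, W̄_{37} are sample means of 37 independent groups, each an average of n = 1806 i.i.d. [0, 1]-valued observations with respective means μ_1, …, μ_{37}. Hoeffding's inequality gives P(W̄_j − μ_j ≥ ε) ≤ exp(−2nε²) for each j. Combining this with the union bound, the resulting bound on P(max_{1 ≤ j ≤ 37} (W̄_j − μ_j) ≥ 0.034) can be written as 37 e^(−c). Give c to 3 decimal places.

4.175

Union bound over the 37 events: P(max_{1 ≤ j ≤ 37} (W̄_j − μ_j) ≥ 0.034) ≤ 37·exp(−2nε²) = 37 exp(−2·1806·0.034²).
So c = 2·1806·0.034² = 4.1755.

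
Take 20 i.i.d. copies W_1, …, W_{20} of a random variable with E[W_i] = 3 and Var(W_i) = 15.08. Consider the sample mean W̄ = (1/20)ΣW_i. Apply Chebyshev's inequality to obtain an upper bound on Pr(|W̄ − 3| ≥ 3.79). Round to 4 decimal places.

0.0525

Var(W̄) = Var(W_i)/n = 15.08/20 = 0.754.
Chebyshev: Pr(|W̄ − 3| ≥ 3.79) ≤ Var(W̄)/(3.79)² = 15.08/(20·3.79²) = 0.0525.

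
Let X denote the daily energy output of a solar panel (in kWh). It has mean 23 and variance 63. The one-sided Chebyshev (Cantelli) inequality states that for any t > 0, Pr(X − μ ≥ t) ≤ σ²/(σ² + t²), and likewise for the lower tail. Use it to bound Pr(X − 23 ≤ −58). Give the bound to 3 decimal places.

Here σ² = 63 and t = 58, so σ² + t² = 3427.
Cantelli's bound: 63/3427 = 0.0184.

0.018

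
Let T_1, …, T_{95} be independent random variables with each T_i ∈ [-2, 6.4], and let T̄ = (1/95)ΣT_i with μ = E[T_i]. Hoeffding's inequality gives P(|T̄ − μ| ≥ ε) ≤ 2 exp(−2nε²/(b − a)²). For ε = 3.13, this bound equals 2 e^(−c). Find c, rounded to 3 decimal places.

c = 2nε²/(b − a)² = 2·95·3.13² / 8.4² = 26.3805.

26.381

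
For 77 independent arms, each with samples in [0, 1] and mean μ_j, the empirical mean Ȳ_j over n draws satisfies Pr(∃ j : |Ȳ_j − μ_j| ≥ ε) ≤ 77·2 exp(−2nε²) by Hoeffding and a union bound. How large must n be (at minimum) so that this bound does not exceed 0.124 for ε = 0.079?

571

Need 2·77·exp(−2nε²) ≤ 0.124, i.e. exp(−2nε²) ≤ 0.124/154.
So 2nε² ≥ ln(154/0.124) = 7.124426.
Hence n ≥ 7.124426/(2·0.079²) = 570.776.
The smallest integer n is 571.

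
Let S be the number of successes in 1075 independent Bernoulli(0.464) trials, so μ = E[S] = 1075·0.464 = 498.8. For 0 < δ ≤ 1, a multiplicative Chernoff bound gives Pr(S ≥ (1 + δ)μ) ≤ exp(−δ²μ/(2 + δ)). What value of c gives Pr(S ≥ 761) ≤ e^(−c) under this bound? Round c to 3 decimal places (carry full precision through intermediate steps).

54.571

Write 761 = (1 + δ)μ, so δ = 761/498.8 − 1 = 0.5256616…
Then the exponent is δ²μ/(2 + δ) = (761 − μ)² / (μ·(2 + δ)) = 54.571234.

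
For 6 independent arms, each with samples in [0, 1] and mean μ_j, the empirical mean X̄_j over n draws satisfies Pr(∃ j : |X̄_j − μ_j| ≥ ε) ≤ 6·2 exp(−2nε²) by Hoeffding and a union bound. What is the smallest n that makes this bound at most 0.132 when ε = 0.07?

Need 2·6·exp(−2nε²) ≤ 0.132, i.e. exp(−2nε²) ≤ 0.132/12.
So 2nε² ≥ ln(12/0.132) = 4.509860.
Hence n ≥ 4.509860/(2·0.07²) = 460.190.
The smallest integer n is 461.

461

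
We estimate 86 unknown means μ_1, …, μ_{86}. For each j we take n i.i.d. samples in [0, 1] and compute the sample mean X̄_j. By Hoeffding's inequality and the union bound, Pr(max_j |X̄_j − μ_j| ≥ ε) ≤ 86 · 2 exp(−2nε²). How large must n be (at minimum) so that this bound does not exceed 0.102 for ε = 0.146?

Need 2·86·exp(−2nε²) ≤ 0.102, i.e. exp(−2nε²) ≤ 0.102/172.
So 2nε² ≥ ln(172/0.102) = 7.430277.
Hence n ≥ 7.430277/(2·0.146²) = 174.289.
The smallest integer n is 175.

175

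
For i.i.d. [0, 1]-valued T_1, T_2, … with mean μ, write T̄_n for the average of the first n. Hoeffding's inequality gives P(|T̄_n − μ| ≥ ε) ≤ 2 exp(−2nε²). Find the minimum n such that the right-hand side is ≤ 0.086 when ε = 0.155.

66

Require 2·exp(−2nε²) ≤ 0.086, i.e. 2nε² ≥ ln(2/0.086) = 3.146555.
So n ≥ 3.146555 / (2·0.155²) = 65.485.
The smallest integer n is 66.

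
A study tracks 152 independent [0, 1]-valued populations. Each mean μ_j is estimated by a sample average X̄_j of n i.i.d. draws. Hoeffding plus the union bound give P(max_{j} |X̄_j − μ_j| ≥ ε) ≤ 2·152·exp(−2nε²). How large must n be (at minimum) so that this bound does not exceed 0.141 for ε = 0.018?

Need 2·152·exp(−2nε²) ≤ 0.141, i.e. exp(−2nε²) ≤ 0.141/304.
So 2nε² ≥ ln(304/0.141) = 7.676023.
Hence n ≥ 7.676023/(2·0.018²) = 11845.715.
The smallest integer n is 11846.

11846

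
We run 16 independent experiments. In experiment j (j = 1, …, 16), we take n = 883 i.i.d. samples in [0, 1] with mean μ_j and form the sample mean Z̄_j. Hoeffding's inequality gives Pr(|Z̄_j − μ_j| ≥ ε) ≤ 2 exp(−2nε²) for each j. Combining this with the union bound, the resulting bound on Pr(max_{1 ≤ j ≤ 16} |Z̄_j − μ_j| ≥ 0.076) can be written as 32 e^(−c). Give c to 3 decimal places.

10.200

Union bound over the 16 events: Pr(max_{1 ≤ j ≤ 16} |Z̄_j − μ_j| ≥ 0.076) ≤ 16·2·exp(−2nε²) = 32 exp(−2·883·0.076²).
So c = 2·883·0.076² = 10.2004.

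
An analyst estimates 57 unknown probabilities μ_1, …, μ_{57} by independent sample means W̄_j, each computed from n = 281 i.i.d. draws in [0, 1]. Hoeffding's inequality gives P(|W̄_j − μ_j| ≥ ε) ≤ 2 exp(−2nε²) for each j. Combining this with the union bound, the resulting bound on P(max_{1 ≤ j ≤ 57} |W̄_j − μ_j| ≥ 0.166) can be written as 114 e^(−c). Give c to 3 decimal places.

Union bound over the 57 events: P(max_{1 ≤ j ≤ 57} |W̄_j − μ_j| ≥ 0.166) ≤ 57·2·exp(−2nε²) = 114 exp(−2·281·0.166²).
So c = 2·281·0.166² = 15.4865.

15.486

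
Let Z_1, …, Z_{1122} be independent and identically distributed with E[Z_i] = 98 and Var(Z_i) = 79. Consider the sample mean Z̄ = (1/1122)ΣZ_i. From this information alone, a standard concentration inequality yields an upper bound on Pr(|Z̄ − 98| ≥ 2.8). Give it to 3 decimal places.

With mean and variance of each term known, Chebyshev's inequality bounds the deviation of the sum (or sample mean).
Var(Z̄) = Var(Z_i)/n = 79/1122 = 0.07041.
Chebyshev: Pr(|Z̄ − 98| ≥ 2.8) ≤ Var(Z̄)/(2.8)² = 79/(1122·2.8²) = 0.0090.

0.009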